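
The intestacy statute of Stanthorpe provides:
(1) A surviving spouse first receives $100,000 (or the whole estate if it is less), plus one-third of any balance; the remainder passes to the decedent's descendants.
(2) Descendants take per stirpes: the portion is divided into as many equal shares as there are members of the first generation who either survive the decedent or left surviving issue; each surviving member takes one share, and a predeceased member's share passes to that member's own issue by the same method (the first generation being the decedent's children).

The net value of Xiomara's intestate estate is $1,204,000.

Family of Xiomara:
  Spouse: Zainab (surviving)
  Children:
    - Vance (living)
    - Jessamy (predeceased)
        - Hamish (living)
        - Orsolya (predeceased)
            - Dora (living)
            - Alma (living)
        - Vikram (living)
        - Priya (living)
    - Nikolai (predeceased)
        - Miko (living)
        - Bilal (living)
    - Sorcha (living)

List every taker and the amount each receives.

Zainab: $468,000; Vance: $184,000; Hamish: $46,000; Dora: $23,000; Alma: $23,000; Vikram: $46,000; Priya: $46,000; Miko: $92,000; Bilal: $92,000; Sorcha: $184,000

Zainab first takes $100,000, leaving a balance of $1,104,000. Zainab then takes one-third of the balance ($368,000), for a total of $468,000. The remaining $736,000 passes to the descendants.
The descendants' portion ($736,000) is divided into 4 shares of $184,000: Vance and Sorcha each take $184,000; Jessamy's $184,000 share passes to Jessamy's issue; Nikolai's $184,000 share passes to Nikolai's issue.
Jessamy's share ($184,000) is divided into 4 shares of $46,000: Hamish, Vikram, and Priya each take $46,000; Orsolya's $46,000 share passes to Orsolya's issue.
Orsolya's share ($46,000) is divided into 2 shares of $23,000: Dora and Alma each take $23,000.
Nikolai's share ($184,000) is divided into 2 shares of $92,000: Miko and Bilal each take $92,000.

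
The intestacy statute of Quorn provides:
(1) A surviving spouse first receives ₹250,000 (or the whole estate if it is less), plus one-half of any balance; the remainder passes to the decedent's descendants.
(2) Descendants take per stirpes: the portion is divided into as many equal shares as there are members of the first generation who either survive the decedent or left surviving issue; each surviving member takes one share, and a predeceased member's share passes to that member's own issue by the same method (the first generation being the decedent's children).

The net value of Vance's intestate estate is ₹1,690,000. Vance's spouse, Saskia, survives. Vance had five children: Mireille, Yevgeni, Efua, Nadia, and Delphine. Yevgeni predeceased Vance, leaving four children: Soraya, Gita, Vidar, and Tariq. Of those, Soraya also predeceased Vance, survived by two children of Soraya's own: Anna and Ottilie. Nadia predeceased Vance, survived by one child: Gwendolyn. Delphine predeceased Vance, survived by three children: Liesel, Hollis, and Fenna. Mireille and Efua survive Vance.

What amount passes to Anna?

Saskia first takes ₹250,000, leaving a balance of ₹1,440,000. Saskia then takes one-half of the balance (₹720,000), for a total of ₹970,000. The remaining ₹720,000 passes to the descendants.
The descendants' portion (₹720,000) is divided into 5 shares of ₹144,000: Mireille and Efua each take ₹144,000; Yevgeni's ₹144,000 share passes to Yevgeni's issue; Nadia's ₹144,000 share passes to Nadia's issue; Delphine's ₹144,000 share passes to Delphine's issue.
Yevgeni's share (₹144,000) is divided into 4 shares of ₹36,000: Gita, Vidar, and Tariq each take ₹36,000; Soraya's ₹36,000 share passes to Soraya's issue.
Soraya's share (₹36,000) is divided into 2 shares of ₹18,000: Anna and Ottilie each take ₹18,000.
Nadia's share (₹144,000) passes entirely to Gwendolyn.
Delphine's share (₹144,000) is divided into 3 shares of ₹48,000: Liesel, Hollis, and Fenna each take ₹48,000.

Anna receives ₹18,000.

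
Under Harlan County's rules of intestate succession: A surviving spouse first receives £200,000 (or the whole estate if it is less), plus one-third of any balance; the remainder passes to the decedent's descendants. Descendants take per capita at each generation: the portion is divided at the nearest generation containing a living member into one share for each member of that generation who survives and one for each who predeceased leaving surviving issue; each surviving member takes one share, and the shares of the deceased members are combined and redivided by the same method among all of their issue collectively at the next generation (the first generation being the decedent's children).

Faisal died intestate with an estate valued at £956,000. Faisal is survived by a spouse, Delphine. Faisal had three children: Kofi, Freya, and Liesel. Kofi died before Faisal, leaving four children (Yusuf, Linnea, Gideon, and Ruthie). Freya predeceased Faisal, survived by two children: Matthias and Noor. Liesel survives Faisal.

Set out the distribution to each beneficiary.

Delphine: £452,000; Yusuf: £56,000; Linnea: £56,000; Gideon: £56,000; Ruthie: £56,000; Matthias: £56,000; Noor: £56,000; Liesel: £168,000

Delphine first takes £200,000, leaving a balance of £756,000. Delphine then takes one-third of the balance (£252,000), for a total of £452,000. The remaining £504,000 passes to the descendants.
The descendants' portion (£504,000) is divided at the children's generation into 3 shares of £168,000. Liesel takes £168,000. The 2 shares of the deceased (Kofi and Freya) are combined into a pool of £336,000.
That pool (£336,000) is divided at the grandchildren's generation equally among Yusuf, Linnea, Gideon, Ruthie, Matthias, and Noor: £56,000 each.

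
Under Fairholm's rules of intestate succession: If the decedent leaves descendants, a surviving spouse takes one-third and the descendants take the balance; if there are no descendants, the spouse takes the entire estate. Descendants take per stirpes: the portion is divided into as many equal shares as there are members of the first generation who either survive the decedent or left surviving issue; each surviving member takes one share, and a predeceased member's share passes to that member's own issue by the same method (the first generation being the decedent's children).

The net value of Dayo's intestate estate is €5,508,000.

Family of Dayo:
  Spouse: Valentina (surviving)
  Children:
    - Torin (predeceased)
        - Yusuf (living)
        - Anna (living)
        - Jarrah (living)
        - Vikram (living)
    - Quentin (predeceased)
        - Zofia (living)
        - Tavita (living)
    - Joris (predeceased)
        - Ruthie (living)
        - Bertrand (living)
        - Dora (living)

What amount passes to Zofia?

Valentina takes one-third of €5,508,000 = €1,836,000. The remaining €3,672,000 passes to the descendants.
The descendants' portion (€3,672,000) is divided into 3 shares of €1,224,000: Torin's €1,224,000 share passes to Torin's issue; Quentin's €1,224,000 share passes to Quentin's issue; Joris's €1,224,000 share passes to Joris's issue.
Torin's share (€1,224,000) is divided into 4 shares of €306,000: Yusuf, Anna, Jarrah, and Vikram each take €306,000.
Quentin's share (€1,224,000) is divided into 2 shares of €612,000: Zofia and Tavita each take €612,000.
Joris's share (€1,224,000) is divided into 3 shares of €408,000: Ruthie, Bertrand, and Dora each take €408,000.

Zofia receives €612,000.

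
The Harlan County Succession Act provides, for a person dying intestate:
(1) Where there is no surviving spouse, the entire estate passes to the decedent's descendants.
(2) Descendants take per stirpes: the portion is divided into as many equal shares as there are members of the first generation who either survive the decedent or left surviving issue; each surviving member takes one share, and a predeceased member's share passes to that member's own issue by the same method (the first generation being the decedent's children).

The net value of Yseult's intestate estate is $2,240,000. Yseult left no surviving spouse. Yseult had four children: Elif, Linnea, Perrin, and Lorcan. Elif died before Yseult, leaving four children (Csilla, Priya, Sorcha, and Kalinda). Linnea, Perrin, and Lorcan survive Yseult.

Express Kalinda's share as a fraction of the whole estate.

Kalinda receives 1/16 of the estate.

The entire $2,240,000 passes to the descendants.
That amount ($2,240,000) is divided into 4 shares of $560,000: Linnea, Perrin, and Lorcan each take $560,000; Elif's $560,000 share passes to Elif's issue.
Elif's share ($560,000) is divided into 4 shares of $140,000: Csilla, Priya, Sorcha, and Kalinda each take $140,000.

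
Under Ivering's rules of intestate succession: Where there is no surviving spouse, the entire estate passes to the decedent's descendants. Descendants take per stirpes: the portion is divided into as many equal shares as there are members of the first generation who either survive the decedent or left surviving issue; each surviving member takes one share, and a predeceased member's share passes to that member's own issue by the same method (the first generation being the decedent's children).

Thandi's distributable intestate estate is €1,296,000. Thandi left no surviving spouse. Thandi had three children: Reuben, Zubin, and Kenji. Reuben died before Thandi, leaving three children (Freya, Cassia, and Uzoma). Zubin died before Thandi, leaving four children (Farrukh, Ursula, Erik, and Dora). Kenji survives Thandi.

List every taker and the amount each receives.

The entire €1,296,000 passes to the descendants.
That amount (€1,296,000) is divided into 3 shares of €432,000: Kenji takes €432,000; Reuben's €432,000 share passes to Reuben's issue; Zubin's €432,000 share passes to Zubin's issue.
Reuben's share (€432,000) is divided into 3 shares of €144,000: Freya, Cassia, and Uzoma each take €144,000.
Zubin's share (€432,000) is divided into 4 shares of €108,000: Farrukh, Ursula, Erik, and Dora each take €108,000.

Freya: €144,000; Cassia: €144,000; Uzoma: €144,000; Farrukh: €108,000; Ursula: €108,000; Erik: €108,000; Dora: €108,000; Kenji: €432,000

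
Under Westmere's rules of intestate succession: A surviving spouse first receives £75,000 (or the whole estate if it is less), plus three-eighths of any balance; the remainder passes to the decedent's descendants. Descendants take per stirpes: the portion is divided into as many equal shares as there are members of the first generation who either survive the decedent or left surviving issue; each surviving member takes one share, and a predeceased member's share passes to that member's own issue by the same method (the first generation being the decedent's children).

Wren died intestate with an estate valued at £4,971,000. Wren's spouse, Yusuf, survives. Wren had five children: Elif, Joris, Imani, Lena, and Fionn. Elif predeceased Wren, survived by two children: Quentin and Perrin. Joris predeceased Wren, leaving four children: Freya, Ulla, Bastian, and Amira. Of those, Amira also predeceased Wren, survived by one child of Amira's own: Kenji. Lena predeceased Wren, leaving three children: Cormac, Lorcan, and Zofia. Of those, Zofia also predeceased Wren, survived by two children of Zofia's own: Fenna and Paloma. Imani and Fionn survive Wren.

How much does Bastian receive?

Yusuf first takes £75,000, leaving a balance of £4,896,000. Yusuf then takes three-eighths of the balance (£1,836,000), for a total of £1,911,000. The remaining £3,060,000 passes to the descendants.
The descendants' portion (£3,060,000) is divided into 5 shares of £612,000: Imani and Fionn each take £612,000; Elif's £612,000 share passes to Elif's issue; Joris's £612,000 share passes to Joris's issue; Lena's £612,000 share passes to Lena's issue.
Elif's share (£612,000) is divided into 2 shares of £306,000: Quentin and Perrin each take £306,000.
Joris's share (£612,000) is divided into 4 shares of £153,000: Freya, Ulla, and Bastian each take £153,000; Amira's £153,000 share passes to Amira's issue.
Amira's share (£153,000) passes entirely to Kenji.
Lena's share (£612,000) is divided into 3 shares of £204,000: Cormac and Lorcan each take £204,000; Zofia's £204,000 share passes to Zofia's issue.
Zofia's share (£204,000) is divided into 2 shares of £102,000: Fenna and Paloma each take £102,000.

Bastian receives £153,000.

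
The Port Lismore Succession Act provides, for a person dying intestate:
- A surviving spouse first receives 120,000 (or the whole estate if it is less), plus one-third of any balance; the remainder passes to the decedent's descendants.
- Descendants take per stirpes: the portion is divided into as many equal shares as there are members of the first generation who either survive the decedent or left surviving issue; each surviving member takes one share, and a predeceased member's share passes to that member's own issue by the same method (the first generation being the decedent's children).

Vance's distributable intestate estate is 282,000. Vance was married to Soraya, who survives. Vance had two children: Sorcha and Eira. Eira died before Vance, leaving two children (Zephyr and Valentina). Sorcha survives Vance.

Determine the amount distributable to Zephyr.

Soraya first takes 120,000, leaving a balance of 162,000. Soraya then takes one-third of the balance (54,000), for a total of 174,000. The remaining 108,000 passes to the descendants.
The descendants' portion (108,000) is divided into 2 shares of 54,000: Sorcha takes 54,000; Eira's 54,000 share passes to Eira's issue.
Eira's share (54,000) is divided into 2 shares of 27,000: Zephyr and Valentina each take 27,000.

Zephyr receives 27,000.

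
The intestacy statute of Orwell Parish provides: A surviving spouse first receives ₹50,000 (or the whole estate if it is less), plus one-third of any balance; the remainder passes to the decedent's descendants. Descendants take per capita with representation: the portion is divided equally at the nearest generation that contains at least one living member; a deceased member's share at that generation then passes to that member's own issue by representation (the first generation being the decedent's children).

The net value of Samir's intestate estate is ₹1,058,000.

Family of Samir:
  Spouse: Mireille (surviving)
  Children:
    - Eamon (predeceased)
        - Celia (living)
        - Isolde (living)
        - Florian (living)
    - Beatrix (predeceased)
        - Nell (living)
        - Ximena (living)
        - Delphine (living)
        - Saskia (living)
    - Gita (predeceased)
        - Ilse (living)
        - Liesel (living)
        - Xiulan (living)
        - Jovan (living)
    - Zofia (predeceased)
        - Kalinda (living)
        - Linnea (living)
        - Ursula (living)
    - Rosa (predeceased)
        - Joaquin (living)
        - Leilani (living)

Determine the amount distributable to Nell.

Mireille first takes ₹50,000, leaving a balance of ₹1,008,000. Mireille then takes one-third of the balance (₹336,000), for a total of ₹386,000. The remaining ₹672,000 passes to the descendants.
No child survives, so the initial division is made at the grandchildren's generation.
The descendants' portion (₹672,000) is divided into 16 shares of ₹42,000: Celia, Isolde, Florian, Nell, Ximena, Delphine, Saskia, Ilse, Liesel, Xiulan, Jovan, Kalinda, Linnea, Ursula, Joaquin, and Leilani each take ₹42,000.

Nell receives ₹42,000.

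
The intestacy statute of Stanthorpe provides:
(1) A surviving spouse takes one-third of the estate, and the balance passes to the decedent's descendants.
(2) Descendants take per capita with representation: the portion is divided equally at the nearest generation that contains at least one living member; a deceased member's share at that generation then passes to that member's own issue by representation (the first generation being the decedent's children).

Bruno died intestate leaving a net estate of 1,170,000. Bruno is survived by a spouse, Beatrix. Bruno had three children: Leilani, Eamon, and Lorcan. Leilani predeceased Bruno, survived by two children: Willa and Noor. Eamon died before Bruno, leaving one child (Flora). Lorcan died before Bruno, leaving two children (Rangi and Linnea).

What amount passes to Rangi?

Rangi receives 156,000.

Beatrix takes one-third of 1,170,000 = 390,000. The remaining 780,000 passes to the descendants.
No child survives, so the initial division is made at the grandchildren's generation.
The descendants' portion (780,000) is divided into 5 shares of 156,000: Willa, Noor, Flora, Rangi, and Linnea each take 156,000.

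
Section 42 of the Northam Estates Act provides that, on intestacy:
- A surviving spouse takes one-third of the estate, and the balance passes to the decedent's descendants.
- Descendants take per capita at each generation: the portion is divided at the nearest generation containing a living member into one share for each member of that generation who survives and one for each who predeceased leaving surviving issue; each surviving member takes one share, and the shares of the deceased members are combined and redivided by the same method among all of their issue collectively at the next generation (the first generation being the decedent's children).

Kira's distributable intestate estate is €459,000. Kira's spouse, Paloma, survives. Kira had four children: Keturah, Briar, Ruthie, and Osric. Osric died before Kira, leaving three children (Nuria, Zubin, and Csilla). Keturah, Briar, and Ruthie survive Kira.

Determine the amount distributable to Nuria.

Nuria receives €25,500.

Paloma takes one-third of €459,000 = €153,000. The remaining €306,000 passes to the descendants.
The descendants' portion (€306,000) is divided at the children's generation into 4 shares of €76,500. Keturah, Briar, and Ruthie each take €76,500. The remaining share for the deceased Osric (€76,500) is carried to the next generation.
That pool (€76,500) is divided at the grandchildren's generation equally among Nuria, Zubin, and Csilla: €25,500 each.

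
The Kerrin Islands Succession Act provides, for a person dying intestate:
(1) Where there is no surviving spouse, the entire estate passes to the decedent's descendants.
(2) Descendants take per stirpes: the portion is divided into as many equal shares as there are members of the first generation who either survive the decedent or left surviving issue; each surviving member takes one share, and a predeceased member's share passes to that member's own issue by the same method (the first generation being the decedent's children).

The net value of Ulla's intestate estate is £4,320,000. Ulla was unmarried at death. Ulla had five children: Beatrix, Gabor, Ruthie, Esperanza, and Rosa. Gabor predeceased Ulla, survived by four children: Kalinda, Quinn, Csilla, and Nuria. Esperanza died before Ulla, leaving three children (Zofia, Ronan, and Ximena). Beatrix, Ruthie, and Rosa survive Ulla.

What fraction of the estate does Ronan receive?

Ronan receives 1/15 of the estate.

The entire £4,320,000 passes to the descendants.
That amount (£4,320,000) is divided into 5 shares of £864,000: Beatrix, Ruthie, and Rosa each take £864,000; Gabor's £864,000 share passes to Gabor's issue; Esperanza's £864,000 share passes to Esperanza's issue.
Gabor's share (£864,000) is divided into 4 shares of £216,000: Kalinda, Quinn, Csilla, and Nuria each take £216,000.
Esperanza's share (£864,000) is divided into 3 shares of £288,000: Zofia, Ronan, and Ximena each take £288,000.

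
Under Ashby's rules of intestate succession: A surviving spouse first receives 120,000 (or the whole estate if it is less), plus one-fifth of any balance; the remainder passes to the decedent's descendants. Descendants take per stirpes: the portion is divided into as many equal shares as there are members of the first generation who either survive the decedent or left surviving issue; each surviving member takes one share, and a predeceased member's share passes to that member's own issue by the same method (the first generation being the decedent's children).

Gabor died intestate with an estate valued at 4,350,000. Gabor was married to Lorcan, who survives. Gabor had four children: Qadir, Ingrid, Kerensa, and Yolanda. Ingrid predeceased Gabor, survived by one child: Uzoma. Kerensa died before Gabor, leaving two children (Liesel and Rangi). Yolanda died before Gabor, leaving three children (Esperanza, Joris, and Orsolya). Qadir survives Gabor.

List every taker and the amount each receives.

Lorcan first takes 120,000, leaving a balance of 4,230,000. Lorcan then takes one-fifth of the balance (846,000), for a total of 966,000. The remaining 3,384,000 passes to the descendants.
The descendants' portion (3,384,000) is divided into 4 shares of 846,000: Qadir takes 846,000; Ingrid's 846,000 share passes to Ingrid's issue; Kerensa's 846,000 share passes to Kerensa's issue; Yolanda's 846,000 share passes to Yolanda's issue.
Ingrid's share (846,000) passes entirely to Uzoma.
Kerensa's share (846,000) is divided into 2 shares of 423,000: Liesel and Rangi each take 423,000.
Yolanda's share (846,000) is divided into 3 shares of 282,000: Esperanza, Joris, and Orsolya each take 282,000.

Lorcan: 966,000; Qadir: 846,000; Uzoma: 846,000; Liesel: 423,000; Rangi: 423,000; Esperanza: 282,000; Joris: 282,000; Orsolya: 282,000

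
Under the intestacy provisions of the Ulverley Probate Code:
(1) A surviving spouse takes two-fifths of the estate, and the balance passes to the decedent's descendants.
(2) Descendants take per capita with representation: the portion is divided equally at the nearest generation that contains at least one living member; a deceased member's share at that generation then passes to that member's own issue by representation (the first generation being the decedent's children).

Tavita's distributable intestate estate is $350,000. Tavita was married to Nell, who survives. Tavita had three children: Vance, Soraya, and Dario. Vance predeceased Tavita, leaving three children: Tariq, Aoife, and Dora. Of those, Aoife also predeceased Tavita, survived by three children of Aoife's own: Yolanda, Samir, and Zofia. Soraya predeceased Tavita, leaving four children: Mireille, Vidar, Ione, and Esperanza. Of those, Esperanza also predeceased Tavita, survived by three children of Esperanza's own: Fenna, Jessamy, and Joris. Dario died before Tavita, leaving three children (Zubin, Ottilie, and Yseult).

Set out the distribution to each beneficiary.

Nell takes two-fifths of $350,000 = $140,000. The remaining $210,000 passes to the descendants.
No child survives, so the initial division is made at the grandchildren's generation.
The descendants' portion ($210,000) is divided into 10 shares of $21,000: Tariq, Dora, Mireille, Vidar, Ione, Zubin, Ottilie, and Yseult each take $21,000; Aoife's $21,000 share passes to Aoife's issue; Esperanza's $21,000 share passes to Esperanza's issue.
Aoife's share ($21,000) is divided into 3 shares of $7,000: Yolanda, Samir, and Zofia each take $7,000.
Esperanza's share ($21,000) is divided into 3 shares of $7,000: Fenna, Jessamy, and Joris each take $7,000.

Nell: $140,000; Tariq: $21,000; Yolanda: $7,000; Samir: $7,000; Zofia: $7,000; Dora: $21,000; Mireille: $21,000; Vidar: $21,000; Ione: $21,000; Fenna: $7,000; Jessamy: $7,000; Joris: $7,000; Zubin: $21,000; Ottilie: $21,000; Yseult: $21,000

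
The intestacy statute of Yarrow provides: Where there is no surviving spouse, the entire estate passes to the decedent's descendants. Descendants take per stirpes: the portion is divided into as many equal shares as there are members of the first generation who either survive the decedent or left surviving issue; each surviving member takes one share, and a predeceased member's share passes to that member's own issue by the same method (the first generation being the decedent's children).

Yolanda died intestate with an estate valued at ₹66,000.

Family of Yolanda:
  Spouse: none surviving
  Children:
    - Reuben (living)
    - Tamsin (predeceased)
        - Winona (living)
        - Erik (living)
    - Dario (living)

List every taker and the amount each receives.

The entire ₹66,000 passes to the descendants.
That amount (₹66,000) is divided into 3 shares of ₹22,000: Reuben and Dario each take ₹22,000; Tamsin's ₹22,000 share passes to Tamsin's issue.
Tamsin's share (₹22,000) is divided into 2 shares of ₹11,000: Winona and Erik each take ₹11,000.

Reuben: ₹22,000; Winona: ₹11,000; Erik: ₹11,000; Dario: ₹22,000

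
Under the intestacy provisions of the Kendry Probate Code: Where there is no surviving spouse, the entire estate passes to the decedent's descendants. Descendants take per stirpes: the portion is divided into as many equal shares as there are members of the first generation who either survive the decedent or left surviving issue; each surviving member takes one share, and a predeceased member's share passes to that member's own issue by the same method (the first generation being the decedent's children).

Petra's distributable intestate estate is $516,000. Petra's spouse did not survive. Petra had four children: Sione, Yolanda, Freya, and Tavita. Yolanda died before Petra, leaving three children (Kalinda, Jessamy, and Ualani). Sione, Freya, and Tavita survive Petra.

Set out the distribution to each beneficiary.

Sione: $129,000; Kalinda: $43,000; Jessamy: $43,000; Ualani: $43,000; Freya: $129,000; Tavita: $129,000

The entire $516,000 passes to the descendants.
That amount ($516,000) is divided into 4 shares of $129,000: Sione, Freya, and Tavita each take $129,000; Yolanda's $129,000 share passes to Yolanda's issue.
Yolanda's share ($129,000) is divided into 3 shares of $43,000: Kalinda, Jessamy, and Ualani each take $43,000.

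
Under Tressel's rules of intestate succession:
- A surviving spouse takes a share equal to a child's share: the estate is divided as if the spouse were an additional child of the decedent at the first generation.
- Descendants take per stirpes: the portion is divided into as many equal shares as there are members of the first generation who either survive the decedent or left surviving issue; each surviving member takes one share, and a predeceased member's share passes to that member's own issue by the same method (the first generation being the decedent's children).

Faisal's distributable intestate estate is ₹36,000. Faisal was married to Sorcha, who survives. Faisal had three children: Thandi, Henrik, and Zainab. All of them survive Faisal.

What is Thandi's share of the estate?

The spouse counts as an additional share at the children's level, so there are 4 primary shares of ₹9,000. Sorcha takes one such share (₹9,000).
The children's combined portion (₹27,000) is divided into 3 shares of ₹9,000: Thandi, Henrik, and Zainab each take ₹9,000.

Thandi receives ₹9,000.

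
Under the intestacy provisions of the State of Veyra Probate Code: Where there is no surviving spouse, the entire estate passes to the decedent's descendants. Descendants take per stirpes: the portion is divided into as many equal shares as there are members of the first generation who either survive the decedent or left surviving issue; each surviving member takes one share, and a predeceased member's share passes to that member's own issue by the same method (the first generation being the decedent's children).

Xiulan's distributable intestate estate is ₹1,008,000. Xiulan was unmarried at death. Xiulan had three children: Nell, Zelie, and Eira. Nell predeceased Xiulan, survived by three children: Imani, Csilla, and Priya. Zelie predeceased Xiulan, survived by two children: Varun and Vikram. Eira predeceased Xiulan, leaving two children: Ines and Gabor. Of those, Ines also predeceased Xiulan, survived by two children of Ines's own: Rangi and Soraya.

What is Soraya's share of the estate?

The entire ₹1,008,000 passes to the descendants.
That amount (₹1,008,000) is divided into 3 shares of ₹336,000: Nell's ₹336,000 share passes to Nell's issue; Zelie's ₹336,000 share passes to Zelie's issue; Eira's ₹336,000 share passes to Eira's issue.
Nell's share (₹336,000) is divided into 3 shares of ₹112,000: Imani, Csilla, and Priya each take ₹112,000.
Zelie's share (₹336,000) is divided into 2 shares of ₹168,000: Varun and Vikram each take ₹168,000.
Eira's share (₹336,000) is divided into 2 shares of ₹168,000: Gabor takes ₹168,000; Ines's ₹168,000 share passes to Ines's issue.
Ines's share (₹168,000) is divided into 2 shares of ₹84,000: Rangi and Soraya each take ₹84,000.

Soraya receives ₹84,000.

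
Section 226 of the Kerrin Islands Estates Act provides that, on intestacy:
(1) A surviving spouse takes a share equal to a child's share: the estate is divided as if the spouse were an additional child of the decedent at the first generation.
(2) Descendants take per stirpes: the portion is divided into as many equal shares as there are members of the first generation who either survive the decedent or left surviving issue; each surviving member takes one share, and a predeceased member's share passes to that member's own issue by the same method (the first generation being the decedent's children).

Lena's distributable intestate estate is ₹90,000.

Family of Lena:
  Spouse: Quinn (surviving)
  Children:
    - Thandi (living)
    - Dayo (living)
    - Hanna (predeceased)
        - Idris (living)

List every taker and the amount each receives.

Quinn: ₹22,500; Thandi: ₹22,500; Dayo: ₹22,500; Idris: ₹22,500

The spouse counts as an additional share at the children's level, so there are 4 primary shares of ₹22,500. Quinn takes one such share (₹22,500).
The children's combined portion (₹67,500) is divided into 3 shares of ₹22,500: Thandi and Dayo each take ₹22,500; Hanna's ₹22,500 share passes to Hanna's issue.
Hanna's share (₹22,500) passes entirely to Idris.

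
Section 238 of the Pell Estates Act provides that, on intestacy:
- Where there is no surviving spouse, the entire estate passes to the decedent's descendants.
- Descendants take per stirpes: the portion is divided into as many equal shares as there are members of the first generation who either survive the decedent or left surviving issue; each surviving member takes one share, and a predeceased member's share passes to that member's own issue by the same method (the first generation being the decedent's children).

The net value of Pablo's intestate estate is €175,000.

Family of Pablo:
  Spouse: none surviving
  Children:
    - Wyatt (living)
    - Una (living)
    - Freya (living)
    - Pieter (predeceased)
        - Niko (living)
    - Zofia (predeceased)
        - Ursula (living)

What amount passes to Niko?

Niko receives €35,000.

The entire €175,000 passes to the descendants.
That amount (€175,000) is divided into 5 shares of €35,000: Wyatt, Una, and Freya each take €35,000; Pieter's €35,000 share passes to Pieter's issue; Zofia's €35,000 share passes to Zofia's issue.
Pieter's share (€35,000) passes entirely to Niko.
Zofia's share (€35,000) passes entirely to Ursula.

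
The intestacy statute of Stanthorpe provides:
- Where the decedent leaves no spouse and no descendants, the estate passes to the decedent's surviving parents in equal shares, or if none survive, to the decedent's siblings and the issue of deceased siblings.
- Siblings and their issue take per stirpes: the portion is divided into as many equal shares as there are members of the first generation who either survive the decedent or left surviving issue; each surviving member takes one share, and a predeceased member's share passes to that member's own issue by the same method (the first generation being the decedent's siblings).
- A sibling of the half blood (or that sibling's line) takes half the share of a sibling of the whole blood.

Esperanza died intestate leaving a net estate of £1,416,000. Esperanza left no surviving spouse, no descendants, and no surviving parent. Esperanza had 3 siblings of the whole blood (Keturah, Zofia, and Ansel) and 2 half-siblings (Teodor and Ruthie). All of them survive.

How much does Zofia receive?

The entire £1,416,000 passes to the siblings and their issue.
Counting each half-blood sibling's line as half a unit, there are 4 units in £1,416,000, so one unit is £354,000. Whole-blood lines (Keturah, Zofia, and Ansel) take £354,000 each; half-blood lines (Teodor and Ruthie) take £177,000 each.

Zofia receives £354,000.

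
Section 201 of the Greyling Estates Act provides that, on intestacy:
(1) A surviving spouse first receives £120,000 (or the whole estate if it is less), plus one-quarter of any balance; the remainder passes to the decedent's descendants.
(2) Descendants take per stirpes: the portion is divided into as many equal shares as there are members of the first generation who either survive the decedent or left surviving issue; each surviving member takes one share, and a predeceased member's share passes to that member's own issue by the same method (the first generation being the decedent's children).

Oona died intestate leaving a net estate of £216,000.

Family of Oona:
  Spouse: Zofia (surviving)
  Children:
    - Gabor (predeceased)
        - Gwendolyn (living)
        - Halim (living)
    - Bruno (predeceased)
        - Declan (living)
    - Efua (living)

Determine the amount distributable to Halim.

Zofia first takes £120,000, leaving a balance of £96,000. Zofia then takes one-quarter of the balance (£24,000), for a total of £144,000. The remaining £72,000 passes to the descendants.
The descendants' portion (£72,000) is divided into 3 shares of £24,000: Efua takes £24,000; Gabor's £24,000 share passes to Gabor's issue; Bruno's £24,000 share passes to Bruno's issue.
Gabor's share (£24,000) is divided into 2 shares of £12,000: Gwendolyn and Halim each take £12,000.
Bruno's share (£24,000) passes entirely to Declan.

Halim receives £12,000.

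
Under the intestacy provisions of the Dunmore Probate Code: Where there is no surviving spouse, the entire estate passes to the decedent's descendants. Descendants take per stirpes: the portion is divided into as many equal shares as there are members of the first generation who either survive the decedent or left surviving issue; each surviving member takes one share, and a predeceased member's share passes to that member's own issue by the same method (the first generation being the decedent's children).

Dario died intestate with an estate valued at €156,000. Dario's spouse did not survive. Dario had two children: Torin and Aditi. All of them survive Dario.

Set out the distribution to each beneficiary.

Torin: €78,000; Aditi: €78,000

The entire €156,000 passes to the descendants.
That amount (€156,000) is divided into 2 shares of €78,000: Torin and Aditi each take €78,000.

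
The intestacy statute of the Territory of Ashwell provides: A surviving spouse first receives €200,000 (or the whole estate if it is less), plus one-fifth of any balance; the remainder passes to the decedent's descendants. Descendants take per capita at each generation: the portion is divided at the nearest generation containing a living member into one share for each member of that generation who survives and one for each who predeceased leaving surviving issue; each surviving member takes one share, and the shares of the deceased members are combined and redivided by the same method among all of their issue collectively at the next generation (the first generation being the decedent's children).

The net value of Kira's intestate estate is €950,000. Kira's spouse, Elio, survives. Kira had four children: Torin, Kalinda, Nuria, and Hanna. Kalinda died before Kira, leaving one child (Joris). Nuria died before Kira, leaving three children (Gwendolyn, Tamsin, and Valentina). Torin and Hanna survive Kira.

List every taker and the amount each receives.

Elio first takes €200,000, leaving a balance of €750,000. Elio then takes one-fifth of the balance (€150,000), for a total of €350,000. The remaining €600,000 passes to the descendants.
The descendants' portion (€600,000) is divided at the children's generation into 4 shares of €150,000. Torin and Hanna each take €150,000. The 2 shares of the deceased (Kalinda and Nuria) are combined into a pool of €300,000.
That pool (€300,000) is divided at the grandchildren's generation equally among Joris, Gwendolyn, Tamsin, and Valentina: €75,000 each.

Elio: €350,000; Torin: €150,000; Joris: €75,000; Gwendolyn: €75,000; Tamsin: €75,000; Valentina: €75,000; Hanna: €150,000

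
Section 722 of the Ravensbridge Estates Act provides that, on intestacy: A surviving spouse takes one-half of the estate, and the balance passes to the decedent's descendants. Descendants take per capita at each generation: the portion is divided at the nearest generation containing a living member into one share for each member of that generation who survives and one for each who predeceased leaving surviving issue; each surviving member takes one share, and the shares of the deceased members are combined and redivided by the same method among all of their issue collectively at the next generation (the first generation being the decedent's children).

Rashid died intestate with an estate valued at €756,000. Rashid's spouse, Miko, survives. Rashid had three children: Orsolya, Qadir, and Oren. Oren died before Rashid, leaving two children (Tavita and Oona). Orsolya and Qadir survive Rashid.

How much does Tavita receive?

Miko takes one-half of €756,000 = €378,000. The remaining €378,000 passes to the descendants.
The descendants' portion (€378,000) is divided at the children's generation into 3 shares of €126,000. Orsolya and Qadir each take €126,000. The remaining share for the deceased Oren (€126,000) is carried to the next generation.
That pool (€126,000) is divided at the grandchildren's generation equally among Tavita and Oona: €63,000 each.

Tavita receives €63,000.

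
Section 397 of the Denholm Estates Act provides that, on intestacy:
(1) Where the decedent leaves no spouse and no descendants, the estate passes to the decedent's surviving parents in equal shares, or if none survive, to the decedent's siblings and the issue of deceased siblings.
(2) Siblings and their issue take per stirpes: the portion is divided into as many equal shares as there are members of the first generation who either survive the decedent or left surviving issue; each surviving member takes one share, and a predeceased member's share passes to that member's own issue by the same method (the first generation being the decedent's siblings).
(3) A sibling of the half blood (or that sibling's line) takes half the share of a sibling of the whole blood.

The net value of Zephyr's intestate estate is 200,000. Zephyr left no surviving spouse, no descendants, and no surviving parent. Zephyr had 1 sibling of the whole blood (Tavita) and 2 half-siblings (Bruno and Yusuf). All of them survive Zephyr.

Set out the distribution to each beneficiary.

Bruno: 50,000; Yusuf: 50,000; Tavita: 100,000

The entire 200,000 passes to the siblings and their issue.
Counting each half-blood sibling's line as half a unit, there are 2 units in 200,000, so one unit is 100,000. Whole-blood lines (Tavita) take 100,000 each; half-blood lines (Bruno and Yusuf) take 50,000 each.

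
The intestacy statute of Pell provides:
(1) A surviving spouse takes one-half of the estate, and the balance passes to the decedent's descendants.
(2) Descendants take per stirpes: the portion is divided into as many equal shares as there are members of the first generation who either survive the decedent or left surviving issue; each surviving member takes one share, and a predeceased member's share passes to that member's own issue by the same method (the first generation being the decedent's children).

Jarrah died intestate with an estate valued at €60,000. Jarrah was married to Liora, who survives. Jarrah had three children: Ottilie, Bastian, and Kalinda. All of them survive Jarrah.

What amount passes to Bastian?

Liora takes one-half of €60,000 = €30,000. The remaining €30,000 passes to the descendants.
The descendants' portion (€30,000) is divided into 3 shares of €10,000: Ottilie, Bastian, and Kalinda each take €10,000.

Bastian receives €10,000.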